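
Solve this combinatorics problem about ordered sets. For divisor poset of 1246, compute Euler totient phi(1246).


phi(n) = n * prod_{p|n} (1 - 1/p).
Prime divisors of 1246: [2, 7, 89]
phi(1246) = 1246 * (1 - 1/2) * (1 - 1/7) * (1 - 1/89)
phi(1246) = 528


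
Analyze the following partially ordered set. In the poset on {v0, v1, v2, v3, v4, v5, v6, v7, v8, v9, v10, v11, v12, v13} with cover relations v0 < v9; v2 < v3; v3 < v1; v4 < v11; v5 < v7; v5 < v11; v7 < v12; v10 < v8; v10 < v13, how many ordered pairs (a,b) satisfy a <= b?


The order relation is {(a,b) : a <= b}, reflexive so it includes (a,a).
Examples: (v0,v0), (v0,v9), (v1,v1), (v10,v10), (v10,v13), ...
Total ordered pairs: 25


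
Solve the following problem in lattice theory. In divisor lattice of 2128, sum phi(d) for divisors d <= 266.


Divisors of 2128 up to 266: [1, 2, 4, 7, 8, 14, 16, 19, 28, 38, 56, 76, 112, 133, 152, 266]
phi values: [1, 1, 2, 6, 4, 6, 8, 18, 12, 18, 24, 36, 48, 108, 72, 108]
Sum = 472


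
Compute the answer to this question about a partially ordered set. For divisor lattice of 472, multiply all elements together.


Divisors of 472: [1, 2, 4, 8, 59, 118, 236, 472]
Product = n^(d(n)/2) = 472^(8/2)
Product = 49632710656


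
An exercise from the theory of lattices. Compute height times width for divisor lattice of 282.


Height = length of longest chain minus 1; width = size of largest antichain.
A maximum chain: 1 | 47 | 141 | 282  (height 3).
A maximum antichain: {2, 3, 47}  (width 3).
Product = 3 * 3 = 9


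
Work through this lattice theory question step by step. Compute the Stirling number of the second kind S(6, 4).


S(n,k) = k*S(n-1,k) + S(n-1,k-1).
S(5,4) = 10, S(5,3) = 25
S(6,4) = 4*10 + 25 = 40 + 25
S(6,4) = 65


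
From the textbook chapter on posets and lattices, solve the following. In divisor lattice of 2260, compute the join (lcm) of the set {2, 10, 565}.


In a divisor lattice, join = lcm (least common multiple).
Compute lcm iteratively: start with first element, then lcm(current, next).
Elements: [2, 10, 565]
lcm(2,10) = 10
lcm(10,565) = 1130
Final lcm = 1130


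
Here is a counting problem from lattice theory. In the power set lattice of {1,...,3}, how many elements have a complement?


An element a is complemented if some b has a meet b = bottom, a join b = top.
every subset A has complement S\A, so all elements are complemented.
Complemented elements: {}, {1}, {2}, {3}, {1,2}, {1,3}, ... (2 more)
Count: 8


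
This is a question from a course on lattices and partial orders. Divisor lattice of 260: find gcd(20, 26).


In a divisor lattice, meet = gcd (greatest common divisor).
By Euclidean algorithm or factoring: gcd(20,26) = 2


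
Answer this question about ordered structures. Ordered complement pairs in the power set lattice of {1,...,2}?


Complement pair (a,b): a meet b = bottom, a join b = top.
Here: A intersect B = {} and A union B = {1,...,2}.
Pairs found: ({},{1,2}), ({1},{2}), ({2},{1}), ({1,2},{})
Total ordered pairs: 4


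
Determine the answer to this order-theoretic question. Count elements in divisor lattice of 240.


Divisors of 240: [1, 2, 3, 4, 5, 6, 8, 10, 12, 15, 16, 20, 24, 30, 40, 48, 60, 80, 120, 240]
Count: 20


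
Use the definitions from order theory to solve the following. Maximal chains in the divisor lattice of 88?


A maximal chain goes from the minimum element to a maximal element via cover relations.
Counting all min-to-max paths in the cover graph.
Total maximal chains: 4


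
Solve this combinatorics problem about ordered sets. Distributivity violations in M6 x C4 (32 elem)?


Distributive law: a ^ (b v c) = (a ^ b) v (a ^ c).
Check all 32^3 = 32768 ordered triples (a,b,c).
  e.g. a=(a1,0), b=(a2,0), c=(a3,0): lhs=(a1,0) != rhs=(0,0)
  e.g. a=(a1,0), b=(a2,0), c=(a3,1): lhs=(a1,0) != rhs=(0,0)
Total violating triples: 7680


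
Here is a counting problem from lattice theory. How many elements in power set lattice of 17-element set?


Power set = 2^n.
2^17 = 131072


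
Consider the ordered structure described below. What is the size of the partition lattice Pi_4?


B(n) = number of set partitions of an n-element set.
B(n) satisfies the recurrence: B(n+1) = sum_k C(n,k)*B(k).
B(4) = 15


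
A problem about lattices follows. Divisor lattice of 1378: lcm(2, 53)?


Join=lcm.
gcd(2,53)=1
lcm=106


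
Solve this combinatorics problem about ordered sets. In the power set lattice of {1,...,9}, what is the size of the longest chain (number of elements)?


A chain is a totally ordered subset; we count the number of elements in a maximum chain.
Compute, for each element x, the size of the longest chain ending at x:
  {}: 1
  {1}: 2
  {2}: 2
  {3}: 2
  {4}: 2
  {5}: 2
  ...
A maximum chain: {} < {1} < {1,2} < {1,2,3} < {1,2,3,4} < {1,2,3,4,5} < {1,2,3,4,5,6} < {1,2,3,4,5,6,7} < {1,2,3,4,5,6,7,8} < {1,2,3,4,5,6,7,8,9}
Number of elements in the longest chain: 10


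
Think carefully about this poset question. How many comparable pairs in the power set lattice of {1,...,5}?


A comparable pair {a,b} has a < b or b < a in the order.
Count unordered pairs where one element is strictly below the other.
Examples: {{},{1}}, {{},{2}}, {{},{3}}, {{},{4}}, ...
Total comparable pairs: 211


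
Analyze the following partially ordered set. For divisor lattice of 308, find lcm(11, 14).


In a divisor lattice, join = lcm (least common multiple).
Compute lcm iteratively: start with first element, then lcm(current, next).
Elements: [11, 14]
lcm(11,14) = 154
Final lcm = 154


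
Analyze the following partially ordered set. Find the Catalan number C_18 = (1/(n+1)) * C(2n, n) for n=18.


C(n) = C(2n, n) / (n+1).
C(36, 18) = 9075135300
C(18) = 9075135300 / 19 = 477638700


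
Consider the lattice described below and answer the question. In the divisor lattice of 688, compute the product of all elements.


Divisors of 688: [1, 2, 4, 8, 16, 43, 86, 172, 344, 688]
Product = n^(d(n)/2) = 688^(10/2)
Product = 154149525127168


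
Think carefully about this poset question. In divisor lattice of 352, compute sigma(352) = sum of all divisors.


sigma(n) = sum of divisors.
Divisors of 352: [1, 2, 4, 8, 11, 16, 22, 32, 44, 88, 176, 352]
Sum = 756


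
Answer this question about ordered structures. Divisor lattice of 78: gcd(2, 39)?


Meet=gcd.
gcd(2,39)=1


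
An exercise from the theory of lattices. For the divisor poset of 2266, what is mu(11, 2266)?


In a divisor lattice, mu(a,b) = mu(b/a) where mu is the classical Mobius function.
b/a = 2266/11 = 206
Prime factorization of 206: primes [2, 103]
206 is squarefree with 2 prime factor(s), so mu(206) = (-1)^2 = 1


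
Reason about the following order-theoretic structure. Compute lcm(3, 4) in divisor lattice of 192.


In a divisor lattice, join = lcm (least common multiple).
gcd(3,4) = 1
lcm(3,4) = 3*4/gcd = 12/1 = 12


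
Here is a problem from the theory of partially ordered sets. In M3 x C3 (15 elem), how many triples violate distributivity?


Distributive law: a ^ (b v c) = (a ^ b) v (a ^ c).
Check all 15^3 = 3375 ordered triples (a,b,c).
  e.g. a=(a1,0), b=(a2,0), c=(a3,0): lhs=(a1,0) != rhs=(0,0)
  e.g. a=(a1,0), b=(a2,0), c=(a3,1): lhs=(a1,0) != rhs=(0,0)
Total violating triples: 162


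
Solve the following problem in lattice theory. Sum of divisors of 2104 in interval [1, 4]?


Interval [1,4] in divisors of 2104: [1, 2, 4]
Sum = 7


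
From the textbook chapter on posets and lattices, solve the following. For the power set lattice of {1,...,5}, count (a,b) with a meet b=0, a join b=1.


Complement pair (a,b): a meet b = bottom, a join b = top.
Here: A intersect B = {} and A union B = {1,...,5}.
Pairs found: ({},{1,2,3,4,5}), ({1},{2,3,4,5}), ({2},{1,3,4,5}), ({3},{1,2,4,5}), ... (28 more)
Total ordered pairs: 32


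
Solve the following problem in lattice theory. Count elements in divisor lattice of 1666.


Divisors of 1666: [1, 2, 7, 14, 17, 34, 49, 98, 119, 238, 833, 1666]
Count: 12


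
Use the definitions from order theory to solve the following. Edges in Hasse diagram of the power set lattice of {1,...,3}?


A cover relation a -< b holds when a < b with no c strictly between.
Cover relations:
  {} -< {1}
  {} -< {2}
  {} -< {3}
  {1} -< {1,2}
  {1} -< {1,3}
  {2} -< {1,2}
  {2} -< {2,3}
  {3} -< {1,3}
  ...4 more
Total: 12


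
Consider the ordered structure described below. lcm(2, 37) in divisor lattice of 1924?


Join=lcm.
gcd(2,37)=1
lcm=74


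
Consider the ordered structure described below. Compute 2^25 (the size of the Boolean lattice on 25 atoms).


Power set = 2^n.
2^25 = 33554432


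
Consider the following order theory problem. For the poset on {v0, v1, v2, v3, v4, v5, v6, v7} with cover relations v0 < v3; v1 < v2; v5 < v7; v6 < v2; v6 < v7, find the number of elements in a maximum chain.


A chain is a totally ordered subset; we count the number of elements in a maximum chain.
Compute, for each element x, the size of the longest chain ending at x:
  v0: 1
  v1: 1
  v4: 1
  v5: 1
  v6: 1
  v3: 2
  ...
A maximum chain: v1 < v2
Number of elements in the longest chain: 2


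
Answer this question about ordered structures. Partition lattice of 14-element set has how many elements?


B(n) = number of set partitions of an n-element set.
B(n) satisfies the recurrence: B(n+1) = sum_k C(n,k)*B(k).
B(14) = 190899322


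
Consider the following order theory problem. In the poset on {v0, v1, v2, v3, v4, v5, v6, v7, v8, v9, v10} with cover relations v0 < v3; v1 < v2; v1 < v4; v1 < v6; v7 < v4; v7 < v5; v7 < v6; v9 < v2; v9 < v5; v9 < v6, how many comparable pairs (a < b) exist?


A comparable pair {a,b} has a < b or b < a in the order.
Count unordered pairs where one element is strictly below the other.
Examples: {v0,v3}, {v1,v2}, {v1,v4}, {v1,v6}, ...
Total comparable pairs: 10


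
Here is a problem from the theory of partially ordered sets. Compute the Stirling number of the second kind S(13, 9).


S(n,k) = k*S(n-1,k) + S(n-1,k-1).
S(12,9) = 22275, S(12,8) = 159027
S(13,9) = 9*22275 + 159027 = 200475 + 159027
S(13,9) = 359502


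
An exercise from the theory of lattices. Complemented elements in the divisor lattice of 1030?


An element a is complemented if some b has a meet b = bottom, a join b = top.
a is complemented iff gcd(a, n/a)=1, i.e. a is a unitary divisor of 1030.
Complemented elements: 1, 2, 5, 10, 103, 206, ... (2 more)
Count: 8


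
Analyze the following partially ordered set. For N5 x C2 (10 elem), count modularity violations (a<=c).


Modular law: if a <= c then a v (b ^ c) = (a v b) ^ c.
Check all triples (a,b,c) with a <= c among 10 elements.
  e.g. a=(a,0), b=(c,0), c=(b,0): lhs=(a,0) != rhs=(b,0)
  e.g. a=(a,0), b=(c,1), c=(b,0): lhs=(a,0) != rhs=(b,0)
Total violating triples: 6


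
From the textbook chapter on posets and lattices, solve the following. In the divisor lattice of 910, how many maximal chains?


A maximal chain goes from the minimum element to a maximal element via cover relations.
Counting all min-to-max paths in the cover graph.
Total maximal chains: 24


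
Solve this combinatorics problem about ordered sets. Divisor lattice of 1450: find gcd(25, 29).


In a divisor lattice, meet = gcd (greatest common divisor).
By Euclidean algorithm or factoring: gcd(25,29) = 1


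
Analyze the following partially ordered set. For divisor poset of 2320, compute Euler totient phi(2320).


phi(n) = n * prod_{p|n} (1 - 1/p).
Prime divisors of 2320: [2, 5, 29]
phi(2320) = 2320 * (1 - 1/2) * (1 - 1/5) * (1 - 1/29)
phi(2320) = 896


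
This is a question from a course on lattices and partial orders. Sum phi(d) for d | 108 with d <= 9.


Divisors of 108 up to 9: [1, 2, 3, 4, 6, 9]
phi values: [1, 1, 2, 2, 2, 6]
Sum = 14


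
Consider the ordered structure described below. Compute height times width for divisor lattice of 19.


Height = length of longest chain minus 1; width = size of largest antichain.
A maximum chain: 1 | 19  (height 1).
A maximum antichain: {1}  (width 1).
Product = 1 * 1 = 1


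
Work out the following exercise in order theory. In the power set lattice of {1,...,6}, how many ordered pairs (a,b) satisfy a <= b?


The order relation is {(a,b) : a <= b}, reflexive so it includes (a,a).
Examples: ({},{}), ({},{1,2}), ({},{1,2,3}), ({},{1,2,3,4}), ({},{1,2,3,4,5}), ...
Total ordered pairs: 729


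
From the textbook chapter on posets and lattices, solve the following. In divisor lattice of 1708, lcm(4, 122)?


Join=lcm.
gcd(4,122)=2
lcm=244


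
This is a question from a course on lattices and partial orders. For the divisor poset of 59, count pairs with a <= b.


The order relation is {(a,b) : a <= b}, reflexive so it includes (a,a).
Examples: (1,1), (1,59), (59,59)
Total ordered pairs: 3


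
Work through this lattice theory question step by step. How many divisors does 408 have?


Divisors of 408: [1, 2, 3, 4, 6, 8, 12, 17, 24, 34, 51, 68, 102, 136, 204, 408]
Count: 16


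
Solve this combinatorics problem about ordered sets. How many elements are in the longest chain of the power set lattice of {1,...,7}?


A chain is a totally ordered subset; we count the number of elements in a maximum chain.
Compute, for each element x, the size of the longest chain ending at x:
  {}: 1
  {1}: 2
  {2}: 2
  {3}: 2
  {4}: 2
  {5}: 2
  ...
A maximum chain: {} < {1} < {1,2} < {1,2,3} < {1,2,3,4} < {1,2,3,4,5} < {1,2,3,4,5,6} < {1,2,3,4,5,6,7}
Number of elements in the longest chain: 8


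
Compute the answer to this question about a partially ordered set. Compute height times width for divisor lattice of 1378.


Height = length of longest chain minus 1; width = size of largest antichain.
A maximum chain: 1 | 53 | 689 | 1378  (height 3).
A maximum antichain: {2, 13, 53}  (width 3).
Product = 3 * 3 = 9


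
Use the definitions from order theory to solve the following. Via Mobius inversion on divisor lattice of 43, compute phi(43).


phi(n) = n * prod_{p|n} (1 - 1/p).
Prime divisors of 43: [43]
phi(43) = 43 * (1 - 1/43)
phi(43) = 42


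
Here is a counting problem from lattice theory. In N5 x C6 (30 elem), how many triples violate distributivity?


Distributive law: a ^ (b v c) = (a ^ b) v (a ^ c).
Check all 30^3 = 27000 ordered triples (a,b,c).
  e.g. a=(b,0), b=(a,0), c=(c,0): lhs=(b,0) != rhs=(a,0)
  e.g. a=(b,0), b=(a,0), c=(c,1): lhs=(b,0) != rhs=(a,0)
Total violating triples: 432


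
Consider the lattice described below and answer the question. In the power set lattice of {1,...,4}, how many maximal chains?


A maximal chain goes from the minimum element to a maximal element via cover relations.
Counting all min-to-max paths in the cover graph.
Total maximal chains: 24


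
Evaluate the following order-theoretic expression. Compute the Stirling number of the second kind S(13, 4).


S(n,k) = k*S(n-1,k) + S(n-1,k-1).
S(12,4) = 611501, S(12,3) = 86526
S(13,4) = 4*611501 + 86526 = 2446004 + 86526
S(13,4) = 2532530


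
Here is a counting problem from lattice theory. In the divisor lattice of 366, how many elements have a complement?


An element a is complemented if some b has a meet b = bottom, a join b = top.
a is complemented iff gcd(a, n/a)=1, i.e. a is a unitary divisor of 366.
Complemented elements: 1, 2, 3, 6, 61, 122, ... (2 more)
Count: 8


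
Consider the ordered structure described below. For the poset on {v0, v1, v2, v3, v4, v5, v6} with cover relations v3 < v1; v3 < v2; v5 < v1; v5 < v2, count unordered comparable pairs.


A comparable pair {a,b} has a < b or b < a in the order.
Count unordered pairs where one element is strictly below the other.
Examples: {v1,v3}, {v1,v5}, {v2,v3}, {v2,v5}
Total comparable pairs: 4


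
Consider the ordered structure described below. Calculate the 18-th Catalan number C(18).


C(n) = C(2n, n) / (n+1).
C(36, 18) = 9075135300
C(18) = 9075135300 / 19 = 477638700


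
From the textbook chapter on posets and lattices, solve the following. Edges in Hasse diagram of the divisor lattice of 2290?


A cover relation a -< b holds when a < b with no c strictly between.
Cover relations:
  1 -< 2
  1 -< 5
  1 -< 229
  2 -< 10
  2 -< 458
  5 -< 10
  5 -< 1145
  10 -< 2290
  ...4 more
Total: 12


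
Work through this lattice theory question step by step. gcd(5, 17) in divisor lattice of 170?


Meet=gcd.
gcd(5,17)=1


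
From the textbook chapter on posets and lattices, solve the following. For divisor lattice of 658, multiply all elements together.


Divisors of 658: [1, 2, 7, 14, 47, 94, 329, 658]
Product = n^(d(n)/2) = 658^(8/2)
Product = 187457825296


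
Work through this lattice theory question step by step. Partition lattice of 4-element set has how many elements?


B(n) = number of set partitions of an n-element set.
B(n) satisfies the recurrence: B(n+1) = sum_k C(n,k)*B(k).
B(4) = 15


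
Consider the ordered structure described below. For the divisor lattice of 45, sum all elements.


sigma(n) = sum of divisors.
Divisors of 45: [1, 3, 5, 9, 15, 45]
Sum = 78


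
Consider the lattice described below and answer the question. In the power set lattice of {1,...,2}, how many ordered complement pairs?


Complement pair (a,b): a meet b = bottom, a join b = top.
Here: A intersect B = {} and A union B = {1,...,2}.
Pairs found: ({},{1,2}), ({1},{2}), ({2},{1}), ({1,2},{})
Total ordered pairs: 4


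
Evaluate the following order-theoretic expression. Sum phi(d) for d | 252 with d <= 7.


Divisors of 252 up to 7: [1, 2, 3, 4, 6, 7]
phi values: [1, 1, 2, 2, 2, 6]
Sum = 14


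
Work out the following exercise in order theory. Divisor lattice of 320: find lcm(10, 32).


In a divisor lattice, join = lcm (least common multiple).
gcd(10,32) = 2
lcm(10,32) = 10*32/gcd = 320/2 = 160


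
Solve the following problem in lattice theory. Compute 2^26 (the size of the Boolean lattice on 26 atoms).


Power set = 2^n.
2^26 = 67108864


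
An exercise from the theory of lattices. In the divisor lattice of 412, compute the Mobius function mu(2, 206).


In a divisor lattice, mu(a,b) = mu(b/a) where mu is the classical Mobius function.
b/a = 206/2 = 103
Prime factorization of 103: primes [103]
103 is squarefree with 1 prime factor(s), so mu(103) = (-1)^1 = -1


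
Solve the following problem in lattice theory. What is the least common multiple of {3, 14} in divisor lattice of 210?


In a divisor lattice, join = lcm (least common multiple).
Compute lcm iteratively: start with first element, then lcm(current, next).
Elements: [3, 14]
lcm(3,14) = 42
Final lcm = 42


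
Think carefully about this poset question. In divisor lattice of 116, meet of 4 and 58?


In a divisor lattice, meet = gcd (greatest common divisor).
By Euclidean algorithm or factoring: gcd(4,58) = 2


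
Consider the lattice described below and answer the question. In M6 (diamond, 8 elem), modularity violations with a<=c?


Modular law: if a <= c then a v (b ^ c) = (a v b) ^ c.
Check all triples (a,b,c) with a <= c among 8 elements.
This lattice is modular (diamonds M_m and their chain-products are modular).
Total violating triples: 0


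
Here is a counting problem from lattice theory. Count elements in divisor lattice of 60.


Divisors of 60: [1, 2, 3, 4, 5, 6, 10, 12, 15, 20, 30, 60]
Count: 12


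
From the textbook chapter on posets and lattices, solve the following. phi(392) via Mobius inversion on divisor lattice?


phi(n) = n * prod_{p|n} (1 - 1/p).
Prime divisors of 392: [2, 7]
phi(392) = 392 * (1 - 1/2) * (1 - 1/7)
phi(392) = 168


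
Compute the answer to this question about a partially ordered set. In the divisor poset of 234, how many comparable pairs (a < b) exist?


A comparable pair {a,b} has a < b or b < a in the order.
Count unordered pairs where one element is strictly below the other.
Examples: {1,2}, {1,3}, {1,6}, {1,9}, ...
Total comparable pairs: 42


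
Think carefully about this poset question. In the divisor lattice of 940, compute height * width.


Height = length of longest chain minus 1; width = size of largest antichain.
A maximum chain: 1 | 47 | 235 | 470 | 940  (height 4).
A maximum antichain: {4, 10, 94, 235}  (width 4).
Product = 4 * 4 = 16


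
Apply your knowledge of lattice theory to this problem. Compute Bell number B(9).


B(n) = number of set partitions of an n-element set.
B(n) satisfies the recurrence: B(n+1) = sum_k C(n,k)*B(k).
B(9) = 21147


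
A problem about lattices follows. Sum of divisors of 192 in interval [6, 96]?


Interval [6,96] in divisors of 192: [6, 12, 24, 48, 96]
Sum = 186


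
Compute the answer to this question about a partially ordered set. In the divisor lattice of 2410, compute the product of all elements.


Divisors of 2410: [1, 2, 5, 10, 241, 482, 1205, 2410]
Product = n^(d(n)/2) = 2410^(8/2)
Product = 33734025610000


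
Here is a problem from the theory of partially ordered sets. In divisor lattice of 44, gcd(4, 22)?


Meet=gcd.
gcd(4,22)=2


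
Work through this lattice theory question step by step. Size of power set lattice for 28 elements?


Power set = 2^n.
2^28 = 268435456


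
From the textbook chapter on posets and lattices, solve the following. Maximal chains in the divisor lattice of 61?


A maximal chain goes from the minimum element to a maximal element via cover relations.
Counting all min-to-max paths in the cover graph.
Total maximal chains: 1


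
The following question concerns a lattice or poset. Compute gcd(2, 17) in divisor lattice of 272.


In a divisor lattice, meet = gcd (greatest common divisor).
By Euclidean algorithm or factoring: gcd(2,17) = 1


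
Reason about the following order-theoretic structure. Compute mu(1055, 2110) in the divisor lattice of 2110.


In a divisor lattice, mu(a,b) = mu(b/a) where mu is the classical Mobius function.
b/a = 2110/1055 = 2
Prime factorization of 2: primes [2]
2 is squarefree with 1 prime factor(s), so mu(2) = (-1)^1 = -1


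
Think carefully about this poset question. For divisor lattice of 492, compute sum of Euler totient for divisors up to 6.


Divisors of 492 up to 6: [1, 2, 3, 4, 6]
phi values: [1, 1, 2, 2, 2]
Sum = 8


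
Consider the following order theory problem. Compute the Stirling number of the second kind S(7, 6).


S(n,k) = k*S(n-1,k) + S(n-1,k-1).
S(6,6) = 1, S(6,5) = 15
S(7,6) = 6*1 + 15 = 6 + 15
S(7,6) = 21


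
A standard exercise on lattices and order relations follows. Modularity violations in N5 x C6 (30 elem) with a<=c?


Modular law: if a <= c then a v (b ^ c) = (a v b) ^ c.
Check all triples (a,b,c) with a <= c among 30 elements.
  e.g. a=(a,0), b=(c,0), c=(b,0): lhs=(a,0) != rhs=(b,0)
  e.g. a=(a,0), b=(c,1), c=(b,0): lhs=(a,0) != rhs=(b,0)
Total violating triples: 126


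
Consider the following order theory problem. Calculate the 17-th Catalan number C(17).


C(n) = C(2n, n) / (n+1).
C(34, 17) = 2333606220
C(17) = 2333606220 / 18 = 129644790


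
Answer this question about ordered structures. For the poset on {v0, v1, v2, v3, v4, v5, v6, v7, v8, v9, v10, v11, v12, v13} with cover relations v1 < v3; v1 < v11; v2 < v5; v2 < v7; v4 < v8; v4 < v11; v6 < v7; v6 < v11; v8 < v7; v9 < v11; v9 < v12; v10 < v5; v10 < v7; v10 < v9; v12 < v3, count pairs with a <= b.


The order relation is {(a,b) : a <= b}, reflexive so it includes (a,a).
Examples: (v0,v0), (v1,v1), (v1,v11), (v1,v3), (v10,v10), ...
Total ordered pairs: 34


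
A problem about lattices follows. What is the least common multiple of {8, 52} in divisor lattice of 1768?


In a divisor lattice, join = lcm (least common multiple).
Compute lcm iteratively: start with first element, then lcm(current, next).
Elements: [8, 52]
lcm(8,52) = 104
Final lcm = 104


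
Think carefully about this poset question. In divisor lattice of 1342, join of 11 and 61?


In a divisor lattice, join = lcm (least common multiple).
gcd(11,61) = 1
lcm(11,61) = 11*61/gcd = 671/1 = 671


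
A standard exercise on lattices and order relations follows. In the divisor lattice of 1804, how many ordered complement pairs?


Complement pair (a,b): a meet b = bottom, a join b = top.
Here: gcd(a,b)=1 and lcm(a,b)=1804, i.e. a*b=1804 with a,b coprime.
Pairs found: (1,1804), (4,451), (11,164), (41,44), ... (4 more)
Total ordered pairs: 8


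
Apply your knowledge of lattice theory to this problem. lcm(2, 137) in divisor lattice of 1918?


Join=lcm.
gcd(2,137)=1
lcm=274


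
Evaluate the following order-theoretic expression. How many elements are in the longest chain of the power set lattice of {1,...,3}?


A chain is a totally ordered subset; we count the number of elements in a maximum chain.
Compute, for each element x, the size of the longest chain ending at x:
  {}: 1
  {1}: 2
  {2}: 2
  {3}: 2
  {1,2}: 3
  {1,3}: 3
  ...
A maximum chain: {} < {1} < {1,2} < {1,2,3}
Number of elements in the longest chain: 4


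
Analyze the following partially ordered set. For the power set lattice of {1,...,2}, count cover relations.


A cover relation a -< b holds when a < b with no c strictly between.
Cover relations:
  {} -< {1}
  {} -< {2}
  {1} -< {1,2}
  {2} -< {1,2}
Total: 4


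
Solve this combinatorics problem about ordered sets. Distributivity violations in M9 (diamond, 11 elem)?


Distributive law: a ^ (b v c) = (a ^ b) v (a ^ c).
Check all 11^3 = 1331 ordered triples (a,b,c).
  e.g. a=a1, b=a2, c=a3: lhs=a1 != rhs=0
  e.g. a=a1, b=a2, c=a4: lhs=a1 != rhs=0
Total violating triples: 504


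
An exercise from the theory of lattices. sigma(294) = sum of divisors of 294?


sigma(n) = sum of divisors.
Divisors of 294: [1, 2, 3, 6, 7, 14, 21, 42, 49, 98, 147, 294]
Sum = 684


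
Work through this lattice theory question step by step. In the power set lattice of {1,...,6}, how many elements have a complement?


An element a is complemented if some b has a meet b = bottom, a join b = top.
every subset A has complement S\A, so all elements are complemented.
Complemented elements: {}, {1}, {2}, {3}, {4}, {5}, ... (58 more)
Count: 64


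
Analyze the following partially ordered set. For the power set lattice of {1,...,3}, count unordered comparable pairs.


A comparable pair {a,b} has a < b or b < a in the order.
Count unordered pairs where one element is strictly below the other.
Examples: {{},{1}}, {{},{2}}, {{},{3}}, {{},{1,2}}, ...
Total comparable pairs: 19


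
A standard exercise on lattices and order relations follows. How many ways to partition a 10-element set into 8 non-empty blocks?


S(n,k) = k*S(n-1,k) + S(n-1,k-1).
S(9,8) = 36, S(9,7) = 462
S(10,8) = 8*36 + 462 = 288 + 462
S(10,8) = 750


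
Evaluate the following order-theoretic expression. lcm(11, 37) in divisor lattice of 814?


Join=lcm.
gcd(11,37)=1
lcm=407


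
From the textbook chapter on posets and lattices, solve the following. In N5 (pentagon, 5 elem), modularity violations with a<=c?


Modular law: if a <= c then a v (b ^ c) = (a v b) ^ c.
Check all triples (a,b,c) with a <= c among 5 elements.
  e.g. a=a, b=c, c=b: lhs=a != rhs=b
Total violating triples: 1


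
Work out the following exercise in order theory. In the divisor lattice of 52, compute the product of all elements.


Divisors of 52: [1, 2, 4, 13, 26, 52]
Product = n^(d(n)/2) = 52^(6/2)
Product = 140608


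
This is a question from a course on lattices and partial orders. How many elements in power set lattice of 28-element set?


Power set = 2^n.
2^28 = 268435456


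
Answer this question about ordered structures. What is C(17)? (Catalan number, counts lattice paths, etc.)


C(n) = C(2n, n) / (n+1).
C(34, 17) = 2333606220
C(17) = 2333606220 / 18 = 129644790


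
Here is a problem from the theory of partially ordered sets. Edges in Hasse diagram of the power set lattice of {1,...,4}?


A cover relation a -< b holds when a < b with no c strictly between.
Cover relations:
  {} -< {1}
  {} -< {2}
  {} -< {3}
  {} -< {4}
  {1} -< {1,2}
  {1} -< {1,3}
  {1} -< {1,4}
  {2} -< {1,2}
  ...24 more
Total: 32


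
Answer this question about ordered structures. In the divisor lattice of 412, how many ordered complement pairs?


Complement pair (a,b): a meet b = bottom, a join b = top.
Here: gcd(a,b)=1 and lcm(a,b)=412, i.e. a*b=412 with a,b coprime.
Pairs found: (1,412), (4,103), (103,4), (412,1)
Total ordered pairs: 4


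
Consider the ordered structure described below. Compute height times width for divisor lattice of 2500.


Height = length of longest chain minus 1; width = size of largest antichain.
A maximum chain: 1 | 5 | 25 | 125 | 625 | 1250 | 2500  (height 6).
A maximum antichain: {4, 10, 25}  (width 3).
Product = 6 * 3 = 18


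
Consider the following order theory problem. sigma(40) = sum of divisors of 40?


sigma(n) = sum of divisors.
Divisors of 40: [1, 2, 4, 5, 8, 10, 20, 40]
Sum = 90


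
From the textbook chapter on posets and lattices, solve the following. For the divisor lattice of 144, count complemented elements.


An element a is complemented if some b has a meet b = bottom, a join b = top.
a is complemented iff gcd(a, n/a)=1, i.e. a is a unitary divisor of 144.
Complemented elements: 1, 9, 16, 144
Count: 4


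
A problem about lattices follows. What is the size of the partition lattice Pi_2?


B(n) = number of set partitions of an n-element set.
B(n) satisfies the recurrence: B(n+1) = sum_k C(n,k)*B(k).
B(2) = 2


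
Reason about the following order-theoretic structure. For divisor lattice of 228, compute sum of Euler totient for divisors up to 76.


Divisors of 228 up to 76: [1, 2, 3, 4, 6, 12, 19, 38, 57, 76]
phi values: [1, 1, 2, 2, 2, 4, 18, 18, 36, 36]
Sum = 120


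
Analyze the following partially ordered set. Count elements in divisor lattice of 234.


Divisors of 234: [1, 2, 3, 6, 9, 13, 18, 26, 39, 78, 117, 234]
Count: 12


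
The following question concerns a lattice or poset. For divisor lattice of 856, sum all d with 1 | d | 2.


Interval [1,2] in divisors of 856: [1, 2]
Sum = 3


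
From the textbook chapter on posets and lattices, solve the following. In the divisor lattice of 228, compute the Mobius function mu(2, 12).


In a divisor lattice, mu(a,b) = mu(b/a) where mu is the classical Mobius function.
b/a = 12/2 = 6
Prime factorization of 6: primes [2, 3]
6 is squarefree with 2 prime factor(s), so mu(6) = (-1)^2 = 1


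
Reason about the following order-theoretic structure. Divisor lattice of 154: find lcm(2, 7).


In a divisor lattice, join = lcm (least common multiple).
gcd(2,7) = 1
lcm(2,7) = 2*7/gcd = 14/1 = 14


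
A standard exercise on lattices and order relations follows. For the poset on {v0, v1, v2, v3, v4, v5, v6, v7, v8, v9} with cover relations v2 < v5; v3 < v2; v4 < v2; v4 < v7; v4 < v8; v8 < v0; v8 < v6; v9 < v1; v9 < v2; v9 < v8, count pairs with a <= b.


The order relation is {(a,b) : a <= b}, reflexive so it includes (a,a).
Examples: (v0,v0), (v1,v1), (v2,v2), (v2,v5), (v3,v2), ...
Total ordered pairs: 27


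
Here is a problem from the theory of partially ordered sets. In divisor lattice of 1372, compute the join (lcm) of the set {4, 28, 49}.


In a divisor lattice, join = lcm (least common multiple).
Compute lcm iteratively: start with first element, then lcm(current, next).
Elements: [4, 28, 49]
lcm(4,28) = 28
lcm(28,49) = 196
Final lcm = 196


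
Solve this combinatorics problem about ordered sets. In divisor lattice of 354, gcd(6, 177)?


Meet=gcd.
gcd(6,177)=3


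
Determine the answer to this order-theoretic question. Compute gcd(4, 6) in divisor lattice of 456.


In a divisor lattice, meet = gcd (greatest common divisor).
By Euclidean algorithm or factoring: gcd(4,6) = 2


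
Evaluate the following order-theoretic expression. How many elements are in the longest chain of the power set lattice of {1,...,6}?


A chain is a totally ordered subset; we count the number of elements in a maximum chain.
Compute, for each element x, the size of the longest chain ending at x:
  {}: 1
  {1}: 2
  {2}: 2
  {3}: 2
  {4}: 2
  {5}: 2
  ...
A maximum chain: {} < {1} < {1,2} < {1,2,3} < {1,2,3,4} < {1,2,3,4,5} < {1,2,3,4,5,6}
Number of elements in the longest chain: 7


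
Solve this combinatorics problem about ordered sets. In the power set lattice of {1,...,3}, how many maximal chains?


A maximal chain goes from the minimum element to a maximal element via cover relations.
Counting all min-to-max paths in the cover graph.
Total maximal chains: 6


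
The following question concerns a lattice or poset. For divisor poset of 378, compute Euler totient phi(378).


phi(n) = n * prod_{p|n} (1 - 1/p).
Prime divisors of 378: [2, 3, 7]
phi(378) = 378 * (1 - 1/2) * (1 - 1/3) * (1 - 1/7)
phi(378) = 108


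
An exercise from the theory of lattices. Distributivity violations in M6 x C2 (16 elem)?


Distributive law: a ^ (b v c) = (a ^ b) v (a ^ c).
Check all 16^3 = 4096 ordered triples (a,b,c).
  e.g. a=(a1,0), b=(a2,0), c=(a3,0): lhs=(a1,0) != rhs=(0,0)
  e.g. a=(a1,0), b=(a2,0), c=(a3,1): lhs=(a1,0) != rhs=(0,0)
Total violating triples: 960


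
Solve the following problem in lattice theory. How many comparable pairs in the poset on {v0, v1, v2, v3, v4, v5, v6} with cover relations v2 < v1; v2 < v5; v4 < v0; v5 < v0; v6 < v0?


A comparable pair {a,b} has a < b or b < a in the order.
Count unordered pairs where one element is strictly below the other.
Examples: {v0,v2}, {v0,v4}, {v0,v5}, {v0,v6}, ...
Total comparable pairs: 6


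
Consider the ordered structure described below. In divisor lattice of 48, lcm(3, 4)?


Join=lcm.
gcd(3,4)=1
lcm=12


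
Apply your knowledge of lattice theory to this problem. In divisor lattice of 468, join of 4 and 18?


In a divisor lattice, join = lcm (least common multiple).
gcd(4,18) = 2
lcm(4,18) = 4*18/gcd = 72/2 = 36


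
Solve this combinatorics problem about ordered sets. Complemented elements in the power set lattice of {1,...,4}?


An element a is complemented if some b has a meet b = bottom, a join b = top.
every subset A has complement S\A, so all elements are complemented.
Complemented elements: {}, {1}, {2}, {3}, {4}, {1,2}, ... (10 more)
Count: 16


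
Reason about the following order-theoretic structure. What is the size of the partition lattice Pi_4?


B(n) = number of set partitions of an n-element set.
B(n) satisfies the recurrence: B(n+1) = sum_k C(n,k)*B(k).
B(4) = 15


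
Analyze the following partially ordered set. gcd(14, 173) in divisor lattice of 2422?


Meet=gcd.
gcd(14,173)=1


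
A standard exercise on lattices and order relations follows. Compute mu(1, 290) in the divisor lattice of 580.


In a divisor lattice, mu(a,b) = mu(b/a) where mu is the classical Mobius function.
b/a = 290/1 = 290
Prime factorization of 290: primes [2, 5, 29]
290 is squarefree with 3 prime factor(s), so mu(290) = (-1)^3 = -1


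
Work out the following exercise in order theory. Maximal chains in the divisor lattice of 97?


A maximal chain goes from the minimum element to a maximal element via cover relations.
Counting all min-to-max paths in the cover graph.
Total maximal chains: 1


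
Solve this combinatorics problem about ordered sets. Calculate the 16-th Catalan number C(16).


C(n) = C(2n, n) / (n+1).
C(32, 16) = 601080390
C(16) = 601080390 / 17 = 35357670


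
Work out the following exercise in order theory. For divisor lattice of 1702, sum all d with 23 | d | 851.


Interval [23,851] in divisors of 1702: [23, 851]
Sum = 874


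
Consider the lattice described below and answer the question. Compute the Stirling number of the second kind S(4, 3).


S(n,k) = k*S(n-1,k) + S(n-1,k-1).
S(3,3) = 1, S(3,2) = 3
S(4,3) = 3*1 + 3 = 3 + 3
S(4,3) = 6


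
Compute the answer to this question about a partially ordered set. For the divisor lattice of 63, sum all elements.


sigma(n) = sum of divisors.
Divisors of 63: [1, 3, 7, 9, 21, 63]
Sum = 104


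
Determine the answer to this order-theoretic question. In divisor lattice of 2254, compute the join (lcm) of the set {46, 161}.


In a divisor lattice, join = lcm (least common multiple).
Compute lcm iteratively: start with first element, then lcm(current, next).
Elements: [46, 161]
lcm(46,161) = 322
Final lcm = 322


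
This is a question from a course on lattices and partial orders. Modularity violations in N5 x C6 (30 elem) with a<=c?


Modular law: if a <= c then a v (b ^ c) = (a v b) ^ c.
Check all triples (a,b,c) with a <= c among 30 elements.
  e.g. a=(a,0), b=(c,0), c=(b,0): lhs=(a,0) != rhs=(b,0)
  e.g. a=(a,0), b=(c,1), c=(b,0): lhs=(a,0) != rhs=(b,0)
Total violating triples: 126


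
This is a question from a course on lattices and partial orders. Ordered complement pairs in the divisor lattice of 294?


Complement pair (a,b): a meet b = bottom, a join b = top.
Here: gcd(a,b)=1 and lcm(a,b)=294, i.e. a*b=294 with a,b coprime.
Pairs found: (1,294), (2,147), (3,98), (6,49), ... (4 more)
Total ordered pairs: 8


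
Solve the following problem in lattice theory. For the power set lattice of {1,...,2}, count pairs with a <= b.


The order relation is {(a,b) : a <= b}, reflexive so it includes (a,a).
Examples: ({},{}), ({},{1,2}), ({},{1}), ({},{2}), ({1,2},{1,2}), ...
Total ordered pairs: 9


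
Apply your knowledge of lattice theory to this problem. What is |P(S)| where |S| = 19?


Power set = 2^n.
2^19 = 524288


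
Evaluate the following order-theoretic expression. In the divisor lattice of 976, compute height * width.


Height = length of longest chain minus 1; width = size of largest antichain.
A maximum chain: 1 | 61 | 122 | 244 | 488 | 976  (height 5).
A maximum antichain: {2, 61}  (width 2).
Product = 5 * 2 = 10


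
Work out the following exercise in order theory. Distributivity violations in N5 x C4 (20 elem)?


Distributive law: a ^ (b v c) = (a ^ b) v (a ^ c).
Check all 20^3 = 8000 ordered triples (a,b,c).
  e.g. a=(b,0), b=(a,0), c=(c,0): lhs=(b,0) != rhs=(a,0)
  e.g. a=(b,0), b=(a,0), c=(c,1): lhs=(b,0) != rhs=(a,0)
Total violating triples: 128


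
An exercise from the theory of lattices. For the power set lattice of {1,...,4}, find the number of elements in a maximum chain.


A chain is a totally ordered subset; we count the number of elements in a maximum chain.
Compute, for each element x, the size of the longest chain ending at x:
  {}: 1
  {1}: 2
  {2}: 2
  {3}: 2
  {4}: 2
  {1,2}: 3
  ...
A maximum chain: {} < {1} < {1,2} < {1,2,3} < {1,2,3,4}
Number of elements in the longest chain: 5


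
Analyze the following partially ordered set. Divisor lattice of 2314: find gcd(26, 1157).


In a divisor lattice, meet = gcd (greatest common divisor).
By Euclidean algorithm or factoring: gcd(26,1157) = 13


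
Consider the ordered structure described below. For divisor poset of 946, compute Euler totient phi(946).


phi(n) = n * prod_{p|n} (1 - 1/p).
Prime divisors of 946: [2, 11, 43]
phi(946) = 946 * (1 - 1/2) * (1 - 1/11) * (1 - 1/43)
phi(946) = 420


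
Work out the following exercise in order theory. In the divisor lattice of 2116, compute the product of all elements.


Divisors of 2116: [1, 2, 4, 23, 46, 92, 529, 1058, 2116]
Product = n^(d(n)/2) = 2116^(9/2)
Product = 922190162669056


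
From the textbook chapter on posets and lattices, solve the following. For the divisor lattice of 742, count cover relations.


A cover relation a -< b holds when a < b with no c strictly between.
Cover relations:
  1 -< 2
  1 -< 7
  1 -< 53
  2 -< 14
  2 -< 106
  7 -< 14
  7 -< 371
  14 -< 742
  ...4 more
Total: 12


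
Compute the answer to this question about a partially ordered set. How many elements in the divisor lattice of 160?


Divisors of 160: [1, 2, 4, 5, 8, 10, 16, 20, 32, 40, 80, 160]
Count: 12
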